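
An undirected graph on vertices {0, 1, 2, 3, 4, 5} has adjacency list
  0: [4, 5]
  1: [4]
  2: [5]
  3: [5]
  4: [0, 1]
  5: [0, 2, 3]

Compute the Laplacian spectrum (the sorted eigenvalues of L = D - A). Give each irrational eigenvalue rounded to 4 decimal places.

[0, 0.3249, 1, 1.4608, 3, 4.2143]

Reading degrees in the order [0, 1, 2, 3, 4, 5] gives [2, 1, 1, 1, 2, 3]; set D = diag(2, 1, 1, 1, 2, 3) and form L = D - A. Since every row of L sums to 0, the all-ones vector is in the kernel and 0 is an eigenvalue.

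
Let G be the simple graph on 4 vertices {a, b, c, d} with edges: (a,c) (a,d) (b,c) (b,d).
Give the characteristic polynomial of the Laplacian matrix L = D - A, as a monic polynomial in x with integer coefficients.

x^4 - 8x^3 + 20x^2 - 16x

With the vertex order [a, b, c, d], the degrees are [2, 2, 2, 2], giving D = diag(2, 2, 2, 2) and L = D - A. L has integer entries, so p(x) = det(xI - L) has integer coefficients. Expanding the determinant yields x^4 - 8x^3 + 20x^2 - 16x. The coefficient of x^3 equals -trace(L) = -8, matching the sum of degrees. The eigenvalues sum to 8, which equals trace(L) = 2|E|. The largest eigenvalue, 4, is at most the vertex count 4.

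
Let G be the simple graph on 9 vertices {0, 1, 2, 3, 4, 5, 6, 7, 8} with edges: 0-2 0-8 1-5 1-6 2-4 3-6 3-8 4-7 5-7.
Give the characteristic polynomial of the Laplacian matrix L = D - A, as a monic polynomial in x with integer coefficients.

Reading degrees in the order [0, 1, 2, 3, 4, 5, 6, 7, 8] gives [2, 2, 2, 2, 2, 2, 2, 2, 2]; set D = diag(2, 2, 2, 2, 2, 2, 2, 2, 2) and form L = D - A. Computing det(xI - L) by cofactor expansion (or equivalently via sum-over-permutations) gives x^9 - 18x^8 + 135x^7 - 546x^6 + 1287x^5 - 1782x^4 + 1386x^3 - 540x^2 + 81x. The constant term is 0 because L is singular (the all-ones vector lies in its kernel). By the matrix-tree theorem the graph has (1/9) * product of the nonzero eigenvalues = 9 spanning trees.

x^9 - 18x^8 + 135x^7 - 546x^6 + 1287x^5 - 1782x^4 + 1386x^3 - 540x^2 + 81x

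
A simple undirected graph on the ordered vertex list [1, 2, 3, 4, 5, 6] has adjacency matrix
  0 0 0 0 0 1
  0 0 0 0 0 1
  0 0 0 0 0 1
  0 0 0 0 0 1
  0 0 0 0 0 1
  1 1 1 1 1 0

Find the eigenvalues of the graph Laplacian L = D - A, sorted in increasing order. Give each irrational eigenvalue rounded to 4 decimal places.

[0, 1, 1, 1, 1, 6]

Reading degrees in the order [1, 2, 3, 4, 5, 6] gives [1, 1, 1, 1, 1, 5]; set D = diag(1, 1, 1, 1, 1, 5) and form L = D - A. Since every row of L sums to 0, the all-ones vector is in the kernel and 0 is an eigenvalue. The single zero eigenvalue shows the graph is connected. The largest eigenvalue, 6, is at most the vertex count 6. The eigenvalues sum to 10, which equals trace(L) = 2|E|.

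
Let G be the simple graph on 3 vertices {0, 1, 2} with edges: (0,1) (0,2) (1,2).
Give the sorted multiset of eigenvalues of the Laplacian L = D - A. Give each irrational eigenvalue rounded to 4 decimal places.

[0, 3, 3]

With the vertex order [0, 1, 2], the degrees are [2, 2, 2], giving D = diag(2, 2, 2) and L = D - A. L is symmetric positive semidefinite, so every eigenvalue is real and nonnegative. The single zero eigenvalue shows the graph is connected. There is one zero in the spectrum, matching the 1 component. The eigenvalues sum to 6, which equals trace(L) = 2|E|.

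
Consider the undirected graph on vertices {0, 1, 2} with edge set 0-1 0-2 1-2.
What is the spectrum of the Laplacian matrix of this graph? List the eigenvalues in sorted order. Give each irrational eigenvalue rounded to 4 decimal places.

With the vertex order [0, 1, 2], the degrees are [2, 2, 2], giving D = diag(2, 2, 2) and L = D - A. L is symmetric positive semidefinite, so every eigenvalue is real and nonnegative. The single zero eigenvalue shows the graph is connected. There is one zero in the spectrum, matching the 1 component. The eigenvalues sum to 6, which equals trace(L) = 2|E|.

[0, 3, 3]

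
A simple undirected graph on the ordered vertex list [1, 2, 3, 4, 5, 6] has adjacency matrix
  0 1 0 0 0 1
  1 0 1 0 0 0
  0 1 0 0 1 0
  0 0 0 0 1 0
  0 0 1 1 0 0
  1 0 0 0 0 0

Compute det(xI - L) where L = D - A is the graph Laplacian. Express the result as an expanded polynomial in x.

x^6 - 10x^5 + 36x^4 - 56x^3 + 35x^2 - 6x

Reading degrees in the order [1, 2, 3, 4, 5, 6] gives [2, 2, 2, 1, 2, 1]; set D = diag(2, 2, 2, 1, 2, 1) and form L = D - A. L has integer entries, so p(x) = det(xI - L) has integer coefficients. Expanding the determinant yields x^6 - 10x^5 + 36x^4 - 56x^3 + 35x^2 - 6x. The constant term is 0 because L is singular (the all-ones vector lies in its kernel). The eigenvalues sum to 10, which equals trace(L) = 2|E|.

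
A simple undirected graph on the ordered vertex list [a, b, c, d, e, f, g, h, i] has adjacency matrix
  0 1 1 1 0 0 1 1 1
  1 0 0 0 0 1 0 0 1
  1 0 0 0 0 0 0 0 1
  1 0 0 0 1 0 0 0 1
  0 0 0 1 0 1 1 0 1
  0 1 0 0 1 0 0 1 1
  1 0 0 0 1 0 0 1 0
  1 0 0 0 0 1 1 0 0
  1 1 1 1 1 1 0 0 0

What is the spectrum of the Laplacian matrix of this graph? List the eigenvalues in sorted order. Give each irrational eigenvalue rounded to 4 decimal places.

[0, 1.7431, 2.2544, 2.4679, 3.6527, 3.7614, 5.8794, 6.7168, 7.5244]

Each diagonal entry of L is the vertex degree and each off-diagonal entry is -1 where an edge is present, 0 otherwise; in the order [a, b, c, d, e, f, g, h, i] the diagonal is [6, 3, 2, 3, 4, 4, 3, 3, 6]. L is symmetric positive semidefinite, so every eigenvalue is real and nonnegative. The eigenvalues sum to 34, which equals trace(L) = 2|E|. There is one zero in the spectrum, matching the 1 component.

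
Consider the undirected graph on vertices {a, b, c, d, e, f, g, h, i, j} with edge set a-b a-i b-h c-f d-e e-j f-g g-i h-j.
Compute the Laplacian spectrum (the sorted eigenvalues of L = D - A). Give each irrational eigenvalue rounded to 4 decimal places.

Each diagonal entry of L is the vertex degree and each off-diagonal entry is -1 where an edge is present, 0 otherwise; in the order [a, b, c, d, e, f, g, h, i, j] the diagonal is [2, 2, 1, 1, 2, 2, 2, 2, 2, 2]. L is symmetric positive semidefinite, so every eigenvalue is real and nonnegative. There is one zero in the spectrum, matching the 1 component.

[0, 0.0979, 0.3820, 0.8244, 1.3820, 2, 2.6180, 3.1756, 3.6180, 3.9021]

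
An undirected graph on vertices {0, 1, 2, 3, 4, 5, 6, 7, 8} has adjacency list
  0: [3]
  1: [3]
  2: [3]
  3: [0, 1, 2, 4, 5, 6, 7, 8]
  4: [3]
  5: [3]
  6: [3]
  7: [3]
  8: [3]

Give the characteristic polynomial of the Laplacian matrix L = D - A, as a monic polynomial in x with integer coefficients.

Each diagonal entry of L is the vertex degree and each off-diagonal entry is -1 where an edge is present, 0 otherwise; in the order [0, 1, 2, 3, 4, 5, 6, 7, 8] the diagonal is [1, 1, 1, 8, 1, 1, 1, 1, 1]. Computing det(xI - L) by cofactor expansion (or equivalently via sum-over-permutations) gives x^9 - 16x^8 + 84x^7 - 224x^6 + 350x^5 - 336x^4 + 196x^3 - 64x^2 + 9x. The constant term is 0 because L is singular (the all-ones vector lies in its kernel). The largest eigenvalue, 9, is at most the vertex count 9.

x^9 - 16x^8 + 84x^7 - 224x^6 + 350x^5 - 336x^4 + 196x^3 - 64x^2 + 9x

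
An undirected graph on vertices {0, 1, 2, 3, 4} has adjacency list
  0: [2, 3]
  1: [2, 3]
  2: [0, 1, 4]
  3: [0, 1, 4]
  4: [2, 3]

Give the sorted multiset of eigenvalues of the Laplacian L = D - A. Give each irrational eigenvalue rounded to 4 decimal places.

[0, 2, 2, 3, 5]

With the vertex order [0, 1, 2, 3, 4], the degrees are [2, 2, 3, 3, 2], giving D = diag(2, 2, 3, 3, 2) and L = D - A. Since every row of L sums to 0, the all-ones vector is in the kernel and 0 is an eigenvalue.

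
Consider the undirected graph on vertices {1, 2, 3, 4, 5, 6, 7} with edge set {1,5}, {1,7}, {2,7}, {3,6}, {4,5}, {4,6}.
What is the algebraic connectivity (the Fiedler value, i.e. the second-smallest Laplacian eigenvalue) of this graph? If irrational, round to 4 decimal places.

Each diagonal entry of L is the vertex degree and each off-diagonal entry is -1 where an edge is present, 0 otherwise; in the order [1, 2, 3, 4, 5, 6, 7] the diagonal is [2, 1, 1, 2, 2, 2, 2]. Computing the eigenvalues of L and sorting gives [0, 0.1981, 0.7530, 1.5550, 2.4450, 3.2470, 3.8019]. The Fiedler value lambda_2 = 0.1981 is strictly positive, so the graph is connected.

0.1981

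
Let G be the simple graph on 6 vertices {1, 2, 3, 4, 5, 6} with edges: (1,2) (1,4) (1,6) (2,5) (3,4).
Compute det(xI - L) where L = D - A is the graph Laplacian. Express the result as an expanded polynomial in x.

x^6 - 10x^5 + 35x^4 - 52x^3 + 31x^2 - 6x

Reading degrees in the order [1, 2, 3, 4, 5, 6] gives [3, 2, 1, 2, 1, 1]; set D = diag(3, 2, 1, 2, 1, 1) and form L = D - A. L has integer entries, so p(x) = det(xI - L) has integer coefficients. Expanding the determinant yields x^6 - 10x^5 + 35x^4 - 52x^3 + 31x^2 - 6x. The constant term is 0 because L is singular (the all-ones vector lies in its kernel). There is one zero in the spectrum, matching the 1 component. The eigenvalues sum to 10, which equals trace(L) = 2|E|.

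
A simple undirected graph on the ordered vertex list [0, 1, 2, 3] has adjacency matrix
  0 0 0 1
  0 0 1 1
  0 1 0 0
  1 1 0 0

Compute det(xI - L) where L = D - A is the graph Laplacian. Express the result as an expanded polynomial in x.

With the vertex order [0, 1, 2, 3], the degrees are [1, 2, 1, 2], giving D = diag(1, 2, 1, 2) and L = D - A. L has integer entries, so p(x) = det(xI - L) has integer coefficients. Expanding the determinant yields x^4 - 6x^3 + 10x^2 - 4x. The constant term is 0 because L is singular (the all-ones vector lies in its kernel). The largest eigenvalue, 3.4142, is at most the vertex count 4.

x^4 - 6x^3 + 10x^2 - 4x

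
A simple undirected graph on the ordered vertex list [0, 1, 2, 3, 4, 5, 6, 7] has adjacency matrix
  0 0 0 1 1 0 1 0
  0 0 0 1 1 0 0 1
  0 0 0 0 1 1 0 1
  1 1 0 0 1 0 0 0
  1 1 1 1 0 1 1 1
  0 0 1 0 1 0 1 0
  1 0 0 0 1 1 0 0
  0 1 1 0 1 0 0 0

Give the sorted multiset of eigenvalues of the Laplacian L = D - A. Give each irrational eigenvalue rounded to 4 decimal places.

[0, 1.7530, 1.7530, 3.4450, 3.4450, 4.8019, 4.8019, 8]

Reading degrees in the order [0, 1, 2, 3, 4, 5, 6, 7] gives [3, 3, 3, 3, 7, 3, 3, 3]; set D = diag(3, 3, 3, 3, 7, 3, 3, 3) and form L = D - A. The multiplicity of 0 as a Laplacian eigenvalue equals the number of connected components. The largest eigenvalue, 8, is at most the vertex count 8. By the matrix-tree theorem the graph has (1/8) * product of the nonzero eigenvalues = 841 spanning trees.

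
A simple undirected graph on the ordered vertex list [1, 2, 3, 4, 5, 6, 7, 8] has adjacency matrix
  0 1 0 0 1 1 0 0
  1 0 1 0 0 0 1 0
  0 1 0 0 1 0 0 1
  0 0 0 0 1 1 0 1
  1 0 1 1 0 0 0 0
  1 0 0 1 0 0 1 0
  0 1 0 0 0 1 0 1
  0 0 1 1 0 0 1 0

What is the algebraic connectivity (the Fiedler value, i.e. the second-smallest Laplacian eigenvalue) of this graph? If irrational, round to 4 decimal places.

Reading degrees in the order [1, 2, 3, 4, 5, 6, 7, 8] gives [3, 3, 3, 3, 3, 3, 3, 3]; set D = diag(3, 3, 3, 3, 3, 3, 3, 3) and form L = D - A. The sorted Laplacian eigenvalues are [0, 2, 2, 2, 4, 4, 4, 6]; the algebraic connectivity is the second entry, 2. There is one zero in the spectrum, matching the 1 component.

2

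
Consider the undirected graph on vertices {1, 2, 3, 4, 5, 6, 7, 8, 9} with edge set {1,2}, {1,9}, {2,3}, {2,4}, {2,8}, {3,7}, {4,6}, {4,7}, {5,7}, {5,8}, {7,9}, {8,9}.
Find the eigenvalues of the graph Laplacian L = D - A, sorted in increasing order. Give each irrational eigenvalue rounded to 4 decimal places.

[0, 0.6511, 1.4384, 1.6041, 3, 3, 3, 5.5616, 5.7448]

Reading degrees in the order [1, 2, 3, 4, 5, 6, 7, 8, 9] gives [2, 4, 2, 3, 2, 1, 4, 3, 3]; set D = diag(2, 4, 2, 3, 2, 1, 4, 3, 3) and form L = D - A. The multiplicity of 0 as a Laplacian eigenvalue equals the number of connected components. There is one zero in the spectrum, matching the 1 component. The eigenvalues sum to 24, which equals trace(L) = 2|E|.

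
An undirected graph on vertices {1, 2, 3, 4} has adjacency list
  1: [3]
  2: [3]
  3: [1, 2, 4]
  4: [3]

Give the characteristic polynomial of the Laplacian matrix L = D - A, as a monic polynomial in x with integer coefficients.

x^4 - 6x^3 + 9x^2 - 4x

Each diagonal entry of L is the vertex degree and each off-diagonal entry is -1 where an edge is present, 0 otherwise; in the order [1, 2, 3, 4] the diagonal is [1, 1, 3, 1]. The eigenvalues of L are [0, 1, 1, 4]; the characteristic polynomial is the product of (x - lambda_i), which multiplies out to x^4 - 6x^3 + 9x^2 - 4x. Since p(0) = det(-L) = 0, x divides p(x).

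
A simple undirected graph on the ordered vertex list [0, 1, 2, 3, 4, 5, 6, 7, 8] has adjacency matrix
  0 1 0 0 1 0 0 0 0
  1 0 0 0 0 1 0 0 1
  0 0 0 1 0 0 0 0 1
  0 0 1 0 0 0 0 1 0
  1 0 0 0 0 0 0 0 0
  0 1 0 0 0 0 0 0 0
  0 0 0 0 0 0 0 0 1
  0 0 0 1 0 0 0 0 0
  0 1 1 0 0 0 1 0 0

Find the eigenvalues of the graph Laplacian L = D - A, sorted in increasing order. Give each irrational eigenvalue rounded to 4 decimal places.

With the vertex order [0, 1, 2, 3, 4, 5, 6, 7, 8], the degrees are [2, 3, 2, 2, 1, 1, 1, 1, 3], giving D = diag(2, 3, 2, 2, 1, 1, 1, 1, 3) and L = D - A. Diagonalising L (or applying a numerical eigensolver to the 9x9 matrix) gives the spectrum above. The single zero eigenvalue shows the graph is connected.

[0, 0.1862, 0.4822, 0.7043, 1.4073, 2.1338, 2.8532, 3.5372, 4.6958]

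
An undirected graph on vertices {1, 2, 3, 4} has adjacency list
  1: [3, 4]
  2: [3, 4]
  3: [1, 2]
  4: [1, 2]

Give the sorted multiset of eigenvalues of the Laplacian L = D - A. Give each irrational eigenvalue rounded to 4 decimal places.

[0, 2, 2, 4]

Each diagonal entry of L is the vertex degree and each off-diagonal entry is -1 where an edge is present, 0 otherwise; in the order [1, 2, 3, 4] the diagonal is [2, 2, 2, 2]. Diagonalising L (or applying a numerical eigensolver to the 4x4 matrix) gives the spectrum above. The single zero eigenvalue shows the graph is connected. There is one zero in the spectrum, matching the 1 component.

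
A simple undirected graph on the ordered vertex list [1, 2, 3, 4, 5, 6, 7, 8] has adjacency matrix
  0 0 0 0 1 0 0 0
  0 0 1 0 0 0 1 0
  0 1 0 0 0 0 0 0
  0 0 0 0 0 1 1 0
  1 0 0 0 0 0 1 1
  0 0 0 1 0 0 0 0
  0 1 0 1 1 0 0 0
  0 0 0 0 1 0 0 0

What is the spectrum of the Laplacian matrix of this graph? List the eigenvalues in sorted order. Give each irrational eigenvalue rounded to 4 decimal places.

[0, 0.3065, 0.3820, 1, 1.6703, 2.6180, 3.3297, 4.6935]

Reading degrees in the order [1, 2, 3, 4, 5, 6, 7, 8] gives [1, 2, 1, 2, 3, 1, 3, 1]; set D = diag(1, 2, 1, 2, 3, 1, 3, 1) and form L = D - A. Diagonalising L (or applying a numerical eigensolver to the 8x8 matrix) gives the spectrum above. The single zero eigenvalue shows the graph is connected. There is one zero in the spectrum, matching the 1 component.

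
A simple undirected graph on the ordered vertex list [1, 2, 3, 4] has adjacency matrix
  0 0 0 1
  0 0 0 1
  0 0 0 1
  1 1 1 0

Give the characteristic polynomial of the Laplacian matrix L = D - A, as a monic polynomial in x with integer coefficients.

With the vertex order [1, 2, 3, 4], the degrees are [1, 1, 1, 3], giving D = diag(1, 1, 1, 3) and L = D - A. The eigenvalues of L are [0, 1, 1, 4]; the characteristic polynomial is the product of (x - lambda_i), which multiplies out to x^4 - 6x^3 + 9x^2 - 4x. The constant term is 0 because L is singular (the all-ones vector lies in its kernel).

x^4 - 6x^3 + 9x^2 - 4x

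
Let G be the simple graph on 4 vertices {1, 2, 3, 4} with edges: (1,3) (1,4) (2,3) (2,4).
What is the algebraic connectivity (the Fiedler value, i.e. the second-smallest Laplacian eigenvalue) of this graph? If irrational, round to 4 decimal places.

Reading degrees in the order [1, 2, 3, 4] gives [2, 2, 2, 2]; set D = diag(2, 2, 2, 2) and form L = D - A. The sorted Laplacian eigenvalues are [0, 2, 2, 4]; the algebraic connectivity is the second entry, 2. The eigenvalues sum to 8, which equals trace(L) = 2|E|. The largest eigenvalue, 4, is at most the vertex count 4.

2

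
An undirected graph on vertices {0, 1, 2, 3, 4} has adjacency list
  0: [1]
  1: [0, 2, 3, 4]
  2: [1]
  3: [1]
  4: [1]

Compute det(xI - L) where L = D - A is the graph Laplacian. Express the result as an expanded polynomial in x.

Each diagonal entry of L is the vertex degree and each off-diagonal entry is -1 where an edge is present, 0 otherwise; in the order [0, 1, 2, 3, 4] the diagonal is [1, 4, 1, 1, 1]. L has integer entries, so p(x) = det(xI - L) has integer coefficients. Expanding the determinant yields x^5 - 8x^4 + 18x^3 - 16x^2 + 5x. The coefficient of x^4 equals -trace(L) = -8, matching the sum of degrees. The eigenvalues sum to 8, which equals trace(L) = 2|E|. The largest eigenvalue, 5, is at most the vertex count 5.

x^5 - 8x^4 + 18x^3 - 16x^2 + 5x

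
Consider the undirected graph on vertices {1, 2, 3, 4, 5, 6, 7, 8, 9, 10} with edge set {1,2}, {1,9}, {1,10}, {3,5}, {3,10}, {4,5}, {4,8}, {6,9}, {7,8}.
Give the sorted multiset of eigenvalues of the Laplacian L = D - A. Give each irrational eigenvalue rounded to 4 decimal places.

Reading degrees in the order [1, 2, 3, 4, 5, 6, 7, 8, 9, 10] gives [3, 1, 2, 2, 2, 1, 1, 2, 2, 2]; set D = diag(3, 1, 2, 2, 2, 1, 1, 2, 2, 2) and form L = D - A. Since every row of L sums to 0, the all-ones vector is in the kernel and 0 is an eigenvalue. The single zero eigenvalue shows the graph is connected.

[0, 0.1100, 0.4616, 0.6697, 1.2415, 2, 2.4010, 3.0579, 3.7120, 4.3463]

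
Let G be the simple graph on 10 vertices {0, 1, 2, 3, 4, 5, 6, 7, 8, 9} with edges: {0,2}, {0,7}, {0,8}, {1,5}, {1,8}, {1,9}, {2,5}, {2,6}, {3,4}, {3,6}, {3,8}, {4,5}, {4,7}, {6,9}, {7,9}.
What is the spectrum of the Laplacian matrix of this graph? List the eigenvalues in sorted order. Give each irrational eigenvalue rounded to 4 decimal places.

[0, 2, 2, 2, 2, 2, 5, 5, 5, 5]

Each diagonal entry of L is the vertex degree and each off-diagonal entry is -1 where an edge is present, 0 otherwise; in the order [0, 1, 2, 3, 4, 5, 6, 7, 8, 9] the diagonal is [3, 3, 3, 3, 3, 3, 3, 3, 3, 3]. Since every row of L sums to 0, the all-ones vector is in the kernel and 0 is an eigenvalue. The single zero eigenvalue shows the graph is connected. There is one zero in the spectrum, matching the 1 component.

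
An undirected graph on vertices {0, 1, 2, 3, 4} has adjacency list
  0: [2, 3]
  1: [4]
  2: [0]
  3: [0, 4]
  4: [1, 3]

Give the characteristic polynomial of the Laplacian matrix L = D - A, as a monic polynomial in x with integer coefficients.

With the vertex order [0, 1, 2, 3, 4], the degrees are [2, 1, 1, 2, 2], giving D = diag(2, 1, 1, 2, 2) and L = D - A. Computing det(xI - L) by cofactor expansion (or equivalently via sum-over-permutations) gives x^5 - 8x^4 + 21x^3 - 20x^2 + 5x. The constant term is 0 because L is singular (the all-ones vector lies in its kernel).

x^5 - 8x^4 + 21x^3 - 20x^2 + 5x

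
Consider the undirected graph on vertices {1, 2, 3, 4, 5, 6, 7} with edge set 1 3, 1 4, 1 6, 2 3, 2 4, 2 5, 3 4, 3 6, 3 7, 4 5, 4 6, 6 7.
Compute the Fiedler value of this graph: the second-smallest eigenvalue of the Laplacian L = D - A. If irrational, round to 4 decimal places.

With the vertex order [1, 2, 3, 4, 5, 6, 7], the degrees are [3, 3, 5, 5, 2, 4, 2], giving D = diag(3, 3, 5, 5, 2, 4, 2) and L = D - A. Computing the eigenvalues of L and sorting gives [0, 1.2627, 2.3496, 3.4160, 4.7823, 5.9293, 6.2601]. The Fiedler value lambda_2 = 1.2627 is strictly positive, so the graph is connected.

1.2627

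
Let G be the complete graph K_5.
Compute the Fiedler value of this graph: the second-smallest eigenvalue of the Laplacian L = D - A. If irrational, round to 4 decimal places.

The graph has 5 vertices and degree multiset [4, 4, 4, 4, 4]; D is the diagonal matrix of degrees and L = D - A. Computing the eigenvalues of L and sorting gives [0, 5, 5, 5, 5]. The Fiedler value lambda_2 = 5 is strictly positive, so the graph is connected. There is one zero in the spectrum, matching the 1 component.

5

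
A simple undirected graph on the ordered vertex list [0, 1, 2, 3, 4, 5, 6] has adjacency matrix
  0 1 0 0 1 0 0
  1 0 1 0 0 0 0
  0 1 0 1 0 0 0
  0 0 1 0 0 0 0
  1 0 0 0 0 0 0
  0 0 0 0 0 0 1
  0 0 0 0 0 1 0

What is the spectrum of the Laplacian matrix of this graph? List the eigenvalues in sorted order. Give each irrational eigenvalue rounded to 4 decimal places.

Reading degrees in the order [0, 1, 2, 3, 4, 5, 6] gives [2, 2, 2, 1, 1, 1, 1]; set D = diag(2, 2, 2, 1, 1, 1, 1) and form L = D - A. Diagonalising L (or applying a numerical eigensolver to the 7x7 matrix) gives the spectrum above. The 2 zero eigenvalues correspond to the 2 connected components. There are 2 zeros in the spectrum, matching the 2 components. The eigenvalues sum to 10, which equals trace(L) = 2|E|.

[0, 0, 0.3820, 1.3820, 2, 2.6180, 3.6180]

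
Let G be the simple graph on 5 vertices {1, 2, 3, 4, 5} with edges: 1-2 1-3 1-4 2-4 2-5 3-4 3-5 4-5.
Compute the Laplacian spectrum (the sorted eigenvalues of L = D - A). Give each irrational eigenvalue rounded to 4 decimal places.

[0, 3, 3, 5, 5]

Reading degrees in the order [1, 2, 3, 4, 5] gives [3, 3, 3, 4, 3]; set D = diag(3, 3, 3, 4, 3) and form L = D - A. The multiplicity of 0 as a Laplacian eigenvalue equals the number of connected components. The single zero eigenvalue shows the graph is connected. By the matrix-tree theorem the graph has (1/5) * product of the nonzero eigenvalues = 45 spanning trees. The eigenvalues sum to 16, which equals trace(L) = 2|E|.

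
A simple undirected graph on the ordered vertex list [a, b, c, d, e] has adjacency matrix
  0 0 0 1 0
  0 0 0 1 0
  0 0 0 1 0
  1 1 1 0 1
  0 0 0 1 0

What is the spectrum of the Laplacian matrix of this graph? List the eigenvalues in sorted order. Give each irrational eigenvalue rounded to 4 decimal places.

With the vertex order [a, b, c, d, e], the degrees are [1, 1, 1, 4, 1], giving D = diag(1, 1, 1, 4, 1) and L = D - A. L is symmetric positive semidefinite, so every eigenvalue is real and nonnegative.

[0, 1, 1, 1, 5]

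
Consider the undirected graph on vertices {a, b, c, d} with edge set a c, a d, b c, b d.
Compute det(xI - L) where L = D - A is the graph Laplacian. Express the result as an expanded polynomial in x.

x^4 - 8x^3 + 20x^2 - 16x

Reading degrees in the order [a, b, c, d] gives [2, 2, 2, 2]; set D = diag(2, 2, 2, 2) and form L = D - A. L has integer entries, so p(x) = det(xI - L) has integer coefficients. Expanding the determinant yields x^4 - 8x^3 + 20x^2 - 16x. The constant term is 0 because L is singular (the all-ones vector lies in its kernel). By the matrix-tree theorem the graph has (1/4) * product of the nonzero eigenvalues = 4 spanning trees.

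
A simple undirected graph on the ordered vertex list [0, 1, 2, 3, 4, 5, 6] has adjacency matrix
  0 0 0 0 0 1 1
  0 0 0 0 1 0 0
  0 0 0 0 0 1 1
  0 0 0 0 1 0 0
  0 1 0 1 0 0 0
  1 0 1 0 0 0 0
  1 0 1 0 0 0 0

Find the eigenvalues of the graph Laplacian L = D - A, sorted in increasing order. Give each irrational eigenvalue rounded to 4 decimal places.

Reading degrees in the order [0, 1, 2, 3, 4, 5, 6] gives [2, 1, 2, 1, 2, 2, 2]; set D = diag(2, 1, 2, 1, 2, 2, 2) and form L = D - A. The multiplicity of 0 as a Laplacian eigenvalue equals the number of connected components. The 2 zero eigenvalues correspond to the 2 connected components. There are 2 zeros in the spectrum, matching the 2 components.

[0, 0, 1, 2, 2, 3, 4]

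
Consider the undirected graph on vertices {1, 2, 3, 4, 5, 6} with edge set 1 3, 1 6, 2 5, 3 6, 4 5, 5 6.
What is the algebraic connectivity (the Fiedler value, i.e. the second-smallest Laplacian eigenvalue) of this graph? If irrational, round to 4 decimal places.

0.4384

Reading degrees in the order [1, 2, 3, 4, 5, 6] gives [2, 1, 2, 1, 3, 3]; set D = diag(2, 1, 2, 1, 3, 3) and form L = D - A. The sorted Laplacian eigenvalues are [0, 0.4384, 1, 3, 3, 4.5616]; the algebraic connectivity is the second entry, 0.4384. By the matrix-tree theorem the graph has (1/6) * product of the nonzero eigenvalues = 3 spanning trees. The largest eigenvalue, 4.5616, is at most the vertex count 6.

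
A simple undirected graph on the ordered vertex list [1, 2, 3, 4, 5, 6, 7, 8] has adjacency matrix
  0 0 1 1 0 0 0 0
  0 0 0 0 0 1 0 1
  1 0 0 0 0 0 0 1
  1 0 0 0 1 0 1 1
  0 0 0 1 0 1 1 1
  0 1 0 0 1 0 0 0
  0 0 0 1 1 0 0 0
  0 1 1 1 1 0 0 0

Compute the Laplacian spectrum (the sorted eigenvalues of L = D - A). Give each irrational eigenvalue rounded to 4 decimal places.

Each diagonal entry of L is the vertex degree and each off-diagonal entry is -1 where an edge is present, 0 otherwise; in the order [1, 2, 3, 4, 5, 6, 7, 8] the diagonal is [2, 2, 2, 4, 4, 2, 2, 4]. Since every row of L sums to 0, the all-ones vector is in the kernel and 0 is an eigenvalue. There is one zero in the spectrum, matching the 1 component. By the matrix-tree theorem the graph has (1/8) * product of the nonzero eigenvalues = 104 spanning trees.

[0, 0.8716, 1.2841, 2.5168, 2.7984, 3.4366, 5.3301, 5.7625]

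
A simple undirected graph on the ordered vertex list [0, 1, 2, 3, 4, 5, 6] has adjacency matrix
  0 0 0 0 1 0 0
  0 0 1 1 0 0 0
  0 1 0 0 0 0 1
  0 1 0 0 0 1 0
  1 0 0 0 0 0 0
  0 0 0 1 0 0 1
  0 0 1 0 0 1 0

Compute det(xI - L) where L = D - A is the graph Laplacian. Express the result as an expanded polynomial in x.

x^7 - 12x^6 + 55x^5 - 120x^4 + 125x^3 - 50x^2

Each diagonal entry of L is the vertex degree and each off-diagonal entry is -1 where an edge is present, 0 otherwise; in the order [0, 1, 2, 3, 4, 5, 6] the diagonal is [1, 2, 2, 2, 1, 2, 2]. Computing det(xI - L) by cofactor expansion (or equivalently via sum-over-permutations) gives x^7 - 12x^6 + 55x^5 - 120x^4 + 125x^3 - 50x^2. The constant term is 0 because L is singular (the all-ones vector lies in its kernel).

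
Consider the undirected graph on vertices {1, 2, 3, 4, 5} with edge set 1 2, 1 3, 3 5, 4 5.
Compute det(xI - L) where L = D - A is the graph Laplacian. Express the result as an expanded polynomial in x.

x^5 - 8x^4 + 21x^3 - 20x^2 + 5x

Reading degrees in the order [1, 2, 3, 4, 5] gives [2, 1, 2, 1, 2]; set D = diag(2, 1, 2, 1, 2) and form L = D - A. Computing det(xI - L) by cofactor expansion (or equivalently via sum-over-permutations) gives x^5 - 8x^4 + 21x^3 - 20x^2 + 5x. Since p(0) = det(-L) = 0, x divides p(x). The largest eigenvalue, 3.6180, is at most the vertex count 5. The eigenvalues sum to 8, which equals trace(L) = 2|E|.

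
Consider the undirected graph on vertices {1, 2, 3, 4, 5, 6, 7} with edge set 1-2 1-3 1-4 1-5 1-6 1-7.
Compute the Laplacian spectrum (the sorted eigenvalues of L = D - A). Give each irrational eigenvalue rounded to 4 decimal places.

[0, 1, 1, 1, 1, 1, 7]

With the vertex order [1, 2, 3, 4, 5, 6, 7], the degrees are [6, 1, 1, 1, 1, 1, 1], giving D = diag(6, 1, 1, 1, 1, 1, 1) and L = D - A. L is symmetric positive semidefinite, so every eigenvalue is real and nonnegative. The single zero eigenvalue shows the graph is connected. The eigenvalues sum to 12, which equals trace(L) = 2|E|.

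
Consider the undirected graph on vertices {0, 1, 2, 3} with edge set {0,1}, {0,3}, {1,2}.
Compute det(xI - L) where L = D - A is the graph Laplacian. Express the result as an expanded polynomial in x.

x^4 - 6x^3 + 10x^2 - 4x

With the vertex order [0, 1, 2, 3], the degrees are [2, 2, 1, 1], giving D = diag(2, 2, 1, 1) and L = D - A. Computing det(xI - L) by cofactor expansion (or equivalently via sum-over-permutations) gives x^4 - 6x^3 + 10x^2 - 4x. Since p(0) = det(-L) = 0, x divides p(x). The largest eigenvalue, 3.4142, is at most the vertex count 4.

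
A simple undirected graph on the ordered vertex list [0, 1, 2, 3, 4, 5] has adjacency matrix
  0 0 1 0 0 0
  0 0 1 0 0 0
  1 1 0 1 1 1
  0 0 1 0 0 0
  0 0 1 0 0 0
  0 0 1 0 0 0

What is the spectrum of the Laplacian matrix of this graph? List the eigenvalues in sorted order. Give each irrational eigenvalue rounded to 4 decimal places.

Reading degrees in the order [0, 1, 2, 3, 4, 5] gives [1, 1, 5, 1, 1, 1]; set D = diag(1, 1, 5, 1, 1, 1) and form L = D - A. The multiplicity of 0 as a Laplacian eigenvalue equals the number of connected components. The single zero eigenvalue shows the graph is connected. There is one zero in the spectrum, matching the 1 component.

[0, 1, 1, 1, 1, 6]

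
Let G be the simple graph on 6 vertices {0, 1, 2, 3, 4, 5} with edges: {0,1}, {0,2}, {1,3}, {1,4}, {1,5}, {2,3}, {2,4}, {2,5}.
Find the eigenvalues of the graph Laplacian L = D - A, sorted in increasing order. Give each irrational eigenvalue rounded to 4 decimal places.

Reading degrees in the order [0, 1, 2, 3, 4, 5] gives [2, 4, 4, 2, 2, 2]; set D = diag(2, 4, 4, 2, 2, 2) and form L = D - A. Diagonalising L (or applying a numerical eigensolver to the 6x6 matrix) gives the spectrum above. There is one zero in the spectrum, matching the 1 component.

[0, 2, 2, 2, 4, 6]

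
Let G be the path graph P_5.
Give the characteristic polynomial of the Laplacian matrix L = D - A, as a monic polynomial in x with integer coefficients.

x^5 - 8x^4 + 21x^3 - 20x^2 + 5x

The graph has 5 vertices and degree multiset [2, 2, 2, 1, 1]; D is the diagonal matrix of degrees and L = D - A. Computing det(xI - L) by cofactor expansion (or equivalently via sum-over-permutations) gives x^5 - 8x^4 + 21x^3 - 20x^2 + 5x. The constant term is 0 because L is singular (the all-ones vector lies in its kernel). The eigenvalues sum to 8, which equals trace(L) = 2|E|.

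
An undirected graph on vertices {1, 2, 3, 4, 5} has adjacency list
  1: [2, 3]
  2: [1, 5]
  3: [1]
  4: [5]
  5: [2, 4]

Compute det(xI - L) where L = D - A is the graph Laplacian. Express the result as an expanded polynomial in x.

x^5 - 8x^4 + 21x^3 - 20x^2 + 5x

Reading degrees in the order [1, 2, 3, 4, 5] gives [2, 2, 1, 1, 2]; set D = diag(2, 2, 1, 1, 2) and form L = D - A. Computing det(xI - L) by cofactor expansion (or equivalently via sum-over-permutations) gives x^5 - 8x^4 + 21x^3 - 20x^2 + 5x. The constant term is 0 because L is singular (the all-ones vector lies in its kernel).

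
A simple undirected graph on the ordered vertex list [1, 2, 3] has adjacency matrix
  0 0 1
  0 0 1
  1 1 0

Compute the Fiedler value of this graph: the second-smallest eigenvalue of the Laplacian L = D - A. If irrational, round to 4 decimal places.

Each diagonal entry of L is the vertex degree and each off-diagonal entry is -1 where an edge is present, 0 otherwise; in the order [1, 2, 3] the diagonal is [1, 1, 2]. Computing the eigenvalues of L and sorting gives [0, 1, 3]. The Fiedler value lambda_2 = 1 is strictly positive, so the graph is connected. The largest eigenvalue, 3, is at most the vertex count 3.

1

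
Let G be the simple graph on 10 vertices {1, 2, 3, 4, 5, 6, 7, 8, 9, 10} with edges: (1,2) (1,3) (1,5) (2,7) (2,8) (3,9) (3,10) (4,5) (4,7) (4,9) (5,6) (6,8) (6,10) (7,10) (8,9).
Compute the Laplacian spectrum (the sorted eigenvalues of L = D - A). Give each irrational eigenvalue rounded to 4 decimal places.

With the vertex order [1, 2, 3, 4, 5, 6, 7, 8, 9, 10], the degrees are [3, 3, 3, 3, 3, 3, 3, 3, 3, 3], giving D = diag(3, 3, 3, 3, 3, 3, 3, 3, 3, 3) and L = D - A. L is symmetric positive semidefinite, so every eigenvalue is real and nonnegative. The single zero eigenvalue shows the graph is connected.

[0, 2, 2, 2, 2, 2, 5, 5, 5, 5]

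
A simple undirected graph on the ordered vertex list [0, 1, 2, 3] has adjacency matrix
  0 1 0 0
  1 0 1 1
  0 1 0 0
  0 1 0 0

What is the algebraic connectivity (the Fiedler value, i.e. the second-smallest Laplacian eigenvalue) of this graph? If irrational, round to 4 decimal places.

Each diagonal entry of L is the vertex degree and each off-diagonal entry is -1 where an edge is present, 0 otherwise; in the order [0, 1, 2, 3] the diagonal is [1, 3, 1, 1]. Computing the eigenvalues of L and sorting gives [0, 1, 1, 4]. The Fiedler value lambda_2 = 1 is strictly positive, so the graph is connected. The eigenvalues sum to 6, which equals trace(L) = 2|E|.

1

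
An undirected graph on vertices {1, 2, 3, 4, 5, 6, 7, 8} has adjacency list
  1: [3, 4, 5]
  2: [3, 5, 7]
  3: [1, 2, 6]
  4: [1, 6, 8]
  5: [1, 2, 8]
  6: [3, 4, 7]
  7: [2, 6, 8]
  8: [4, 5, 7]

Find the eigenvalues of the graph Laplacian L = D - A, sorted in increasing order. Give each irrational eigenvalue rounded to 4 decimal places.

Reading degrees in the order [1, 2, 3, 4, 5, 6, 7, 8] gives [3, 3, 3, 3, 3, 3, 3, 3]; set D = diag(3, 3, 3, 3, 3, 3, 3, 3) and form L = D - A. The multiplicity of 0 as a Laplacian eigenvalue equals the number of connected components. The single zero eigenvalue shows the graph is connected. The eigenvalues sum to 24, which equals trace(L) = 2|E|.

[0, 2, 2, 2, 4, 4, 4, 6]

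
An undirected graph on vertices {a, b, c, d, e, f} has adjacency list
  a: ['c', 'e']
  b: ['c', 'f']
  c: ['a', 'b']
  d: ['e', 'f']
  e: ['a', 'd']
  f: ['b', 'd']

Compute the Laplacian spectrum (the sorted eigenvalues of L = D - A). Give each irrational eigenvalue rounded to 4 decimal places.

With the vertex order [a, b, c, d, e, f], the degrees are [2, 2, 2, 2, 2, 2], giving D = diag(2, 2, 2, 2, 2, 2) and L = D - A. The multiplicity of 0 as a Laplacian eigenvalue equals the number of connected components. By the matrix-tree theorem the graph has (1/6) * product of the nonzero eigenvalues = 6 spanning trees.

[0, 1, 1, 3, 3, 4]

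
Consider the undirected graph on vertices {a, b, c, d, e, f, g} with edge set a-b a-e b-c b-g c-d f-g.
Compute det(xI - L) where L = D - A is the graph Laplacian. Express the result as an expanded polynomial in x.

Each diagonal entry of L is the vertex degree and each off-diagonal entry is -1 where an edge is present, 0 otherwise; in the order [a, b, c, d, e, f, g] the diagonal is [2, 3, 2, 1, 1, 1, 2]. L has integer entries, so p(x) = det(xI - L) has integer coefficients. Expanding the determinant yields x^7 - 12x^6 + 54x^5 - 114x^4 + 114x^3 - 48x^2 + 7x. The coefficient of x^6 equals -trace(L) = -12, matching the sum of degrees. The largest eigenvalue, 4.4142, is at most the vertex count 7.

x^7 - 12x^6 + 54x^5 - 114x^4 + 114x^3 - 48x^2 + 7x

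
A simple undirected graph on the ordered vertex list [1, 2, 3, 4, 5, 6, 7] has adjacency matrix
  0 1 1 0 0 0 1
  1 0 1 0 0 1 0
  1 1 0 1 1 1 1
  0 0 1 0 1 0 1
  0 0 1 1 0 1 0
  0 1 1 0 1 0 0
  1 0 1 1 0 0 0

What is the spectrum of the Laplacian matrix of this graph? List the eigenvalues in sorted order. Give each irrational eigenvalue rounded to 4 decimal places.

[0, 2, 2, 4, 4, 5, 7]

With the vertex order [1, 2, 3, 4, 5, 6, 7], the degrees are [3, 3, 6, 3, 3, 3, 3], giving D = diag(3, 3, 6, 3, 3, 3, 3) and L = D - A. Since every row of L sums to 0, the all-ones vector is in the kernel and 0 is an eigenvalue. The single zero eigenvalue shows the graph is connected. There is one zero in the spectrum, matching the 1 component. The largest eigenvalue, 7, is at most the vertex count 7.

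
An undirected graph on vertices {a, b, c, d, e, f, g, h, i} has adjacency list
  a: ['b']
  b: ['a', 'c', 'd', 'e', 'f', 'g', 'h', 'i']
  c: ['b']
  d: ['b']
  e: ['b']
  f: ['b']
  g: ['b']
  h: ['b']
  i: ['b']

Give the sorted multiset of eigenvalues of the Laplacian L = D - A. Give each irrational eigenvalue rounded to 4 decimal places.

Each diagonal entry of L is the vertex degree and each off-diagonal entry is -1 where an edge is present, 0 otherwise; in the order [a, b, c, d, e, f, g, h, i] the diagonal is [1, 8, 1, 1, 1, 1, 1, 1, 1]. L is symmetric positive semidefinite, so every eigenvalue is real and nonnegative. The single zero eigenvalue shows the graph is connected.

[0, 1, 1, 1, 1, 1, 1, 1, 9]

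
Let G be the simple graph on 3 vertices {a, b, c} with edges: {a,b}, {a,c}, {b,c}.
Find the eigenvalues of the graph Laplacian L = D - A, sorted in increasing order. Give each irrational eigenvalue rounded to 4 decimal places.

Each diagonal entry of L is the vertex degree and each off-diagonal entry is -1 where an edge is present, 0 otherwise; in the order [a, b, c] the diagonal is [2, 2, 2]. Diagonalising L (or applying a numerical eigensolver to the 3x3 matrix) gives the spectrum above. The single zero eigenvalue shows the graph is connected. By the matrix-tree theorem the graph has (1/3) * product of the nonzero eigenvalues = 3 spanning trees. There is one zero in the spectrum, matching the 1 component.

[0, 3, 3]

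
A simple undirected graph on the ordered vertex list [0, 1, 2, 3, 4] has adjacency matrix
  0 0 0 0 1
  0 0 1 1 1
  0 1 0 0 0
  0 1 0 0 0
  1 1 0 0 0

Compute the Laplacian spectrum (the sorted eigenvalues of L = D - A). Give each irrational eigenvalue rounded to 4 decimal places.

Reading degrees in the order [0, 1, 2, 3, 4] gives [1, 3, 1, 1, 2]; set D = diag(1, 3, 1, 1, 2) and form L = D - A. Since every row of L sums to 0, the all-ones vector is in the kernel and 0 is an eigenvalue. The largest eigenvalue, 4.1701, is at most the vertex count 5.

[0, 0.5188, 1, 2.3111, 4.1701]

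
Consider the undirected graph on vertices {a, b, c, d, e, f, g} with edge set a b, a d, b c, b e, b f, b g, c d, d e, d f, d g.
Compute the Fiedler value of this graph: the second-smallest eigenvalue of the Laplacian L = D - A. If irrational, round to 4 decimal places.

2

With the vertex order [a, b, c, d, e, f, g], the degrees are [2, 5, 2, 5, 2, 2, 2], giving D = diag(2, 5, 2, 5, 2, 2, 2) and L = D - A. The sorted Laplacian eigenvalues are [0, 2, 2, 2, 2, 5, 7]; the algebraic connectivity is the second entry, 2.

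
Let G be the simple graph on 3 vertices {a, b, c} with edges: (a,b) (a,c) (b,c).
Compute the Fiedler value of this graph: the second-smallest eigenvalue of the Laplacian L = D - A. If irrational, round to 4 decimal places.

3

With the vertex order [a, b, c], the degrees are [2, 2, 2], giving D = diag(2, 2, 2) and L = D - A. The sorted Laplacian eigenvalues are [0, 3, 3]; the algebraic connectivity is the second entry, 3.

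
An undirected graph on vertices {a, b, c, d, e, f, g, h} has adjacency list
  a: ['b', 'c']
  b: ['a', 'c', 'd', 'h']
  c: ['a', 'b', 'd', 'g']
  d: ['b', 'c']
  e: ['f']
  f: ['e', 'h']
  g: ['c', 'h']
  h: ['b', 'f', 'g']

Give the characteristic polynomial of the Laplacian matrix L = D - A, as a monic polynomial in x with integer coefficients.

Each diagonal entry of L is the vertex degree and each off-diagonal entry is -1 where an edge is present, 0 otherwise; in the order [a, b, c, d, e, f, g, h] the diagonal is [2, 4, 4, 2, 1, 2, 2, 3]. Computing det(xI - L) by cofactor expansion (or equivalently via sum-over-permutations) gives x^8 - 20x^7 + 161x^6 - 670x^5 + 1538x^4 - 1910x^3 + 1140x^2 - 224x. Since p(0) = det(-L) = 0, x divides p(x). The eigenvalues sum to 20, which equals trace(L) = 2|E|.

x^8 - 20x^7 + 161x^6 - 670x^5 + 1538x^4 - 1910x^3 + 1140x^2 - 224x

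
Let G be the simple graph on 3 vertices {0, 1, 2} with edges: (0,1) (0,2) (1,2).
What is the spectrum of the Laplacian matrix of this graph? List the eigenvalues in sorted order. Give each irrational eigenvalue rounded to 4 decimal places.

[0, 3, 3]

Reading degrees in the order [0, 1, 2] gives [2, 2, 2]; set D = diag(2, 2, 2) and form L = D - A. The multiplicity of 0 as a Laplacian eigenvalue equals the number of connected components. The single zero eigenvalue shows the graph is connected. The largest eigenvalue, 3, is at most the vertex count 3.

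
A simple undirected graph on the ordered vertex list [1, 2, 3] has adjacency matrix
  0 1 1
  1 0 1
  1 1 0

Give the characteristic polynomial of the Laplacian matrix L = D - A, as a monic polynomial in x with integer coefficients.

Each diagonal entry of L is the vertex degree and each off-diagonal entry is -1 where an edge is present, 0 otherwise; in the order [1, 2, 3] the diagonal is [2, 2, 2]. Computing det(xI - L) by cofactor expansion (or equivalently via sum-over-permutations) gives x^3 - 6x^2 + 9x. The constant term is 0 because L is singular (the all-ones vector lies in its kernel).

x^3 - 6x^2 + 9x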